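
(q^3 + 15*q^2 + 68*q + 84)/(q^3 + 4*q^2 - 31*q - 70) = (q + 6)/(q - 5)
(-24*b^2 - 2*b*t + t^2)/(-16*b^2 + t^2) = (-6*b + t)/(-4*b + t)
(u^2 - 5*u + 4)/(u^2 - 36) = (u^2 - 5*u + 4)/(u^2 - 36)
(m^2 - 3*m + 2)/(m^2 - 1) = (m - 2)/(m + 1)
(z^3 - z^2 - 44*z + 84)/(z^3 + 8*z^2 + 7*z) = (z^2 - 8*z + 12)/(z*(z + 1))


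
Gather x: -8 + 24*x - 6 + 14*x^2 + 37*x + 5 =14*x^2 + 61*x - 9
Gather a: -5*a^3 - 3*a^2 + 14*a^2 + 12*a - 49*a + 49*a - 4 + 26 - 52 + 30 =-5*a^3 + 11*a^2 + 12*a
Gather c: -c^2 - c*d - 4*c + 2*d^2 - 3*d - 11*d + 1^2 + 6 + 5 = -c^2 + c*(-d - 4) + 2*d^2 - 14*d + 12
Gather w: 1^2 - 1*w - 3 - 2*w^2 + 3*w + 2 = -2*w^2 + 2*w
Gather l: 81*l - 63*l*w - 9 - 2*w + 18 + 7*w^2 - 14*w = l*(81 - 63*w) + 7*w^2 - 16*w + 9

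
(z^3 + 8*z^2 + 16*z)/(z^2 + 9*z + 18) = z*(z^2 + 8*z + 16)/(z^2 + 9*z + 18)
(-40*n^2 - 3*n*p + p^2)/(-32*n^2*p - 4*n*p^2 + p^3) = (5*n + p)/(p*(4*n + p))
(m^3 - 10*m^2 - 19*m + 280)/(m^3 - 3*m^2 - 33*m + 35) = (m - 8)/(m - 1)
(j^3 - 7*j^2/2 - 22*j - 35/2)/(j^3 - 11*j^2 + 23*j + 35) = (j + 5/2)/(j - 5)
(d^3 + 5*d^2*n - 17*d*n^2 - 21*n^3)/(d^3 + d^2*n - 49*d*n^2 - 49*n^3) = (d - 3*n)/(d - 7*n)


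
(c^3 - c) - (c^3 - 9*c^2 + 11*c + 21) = 9*c^2 - 12*c - 21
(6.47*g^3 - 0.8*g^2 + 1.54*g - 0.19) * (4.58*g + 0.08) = 29.6326*g^4 - 3.1464*g^3 + 6.9892*g^2 - 0.747*g - 0.0152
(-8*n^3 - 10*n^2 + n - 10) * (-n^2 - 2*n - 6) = 8*n^5 + 26*n^4 + 67*n^3 + 68*n^2 + 14*n + 60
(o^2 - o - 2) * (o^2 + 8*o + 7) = o^4 + 7*o^3 - 3*o^2 - 23*o - 14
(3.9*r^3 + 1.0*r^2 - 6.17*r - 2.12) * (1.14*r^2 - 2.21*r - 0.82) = 4.446*r^5 - 7.479*r^4 - 12.4418*r^3 + 10.3989*r^2 + 9.7446*r + 1.7384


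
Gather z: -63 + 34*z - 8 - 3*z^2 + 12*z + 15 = -3*z^2 + 46*z - 56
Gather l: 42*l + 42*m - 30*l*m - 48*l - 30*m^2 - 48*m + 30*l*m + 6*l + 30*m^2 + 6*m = 0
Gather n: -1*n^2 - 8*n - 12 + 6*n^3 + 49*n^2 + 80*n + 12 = 6*n^3 + 48*n^2 + 72*n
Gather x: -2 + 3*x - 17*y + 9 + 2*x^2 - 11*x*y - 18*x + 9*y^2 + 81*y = 2*x^2 + x*(-11*y - 15) + 9*y^2 + 64*y + 7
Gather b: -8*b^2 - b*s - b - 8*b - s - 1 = -8*b^2 + b*(-s - 9) - s - 1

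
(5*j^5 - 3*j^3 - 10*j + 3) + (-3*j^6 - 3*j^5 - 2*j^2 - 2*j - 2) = -3*j^6 + 2*j^5 - 3*j^3 - 2*j^2 - 12*j + 1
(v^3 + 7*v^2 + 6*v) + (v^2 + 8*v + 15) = v^3 + 8*v^2 + 14*v + 15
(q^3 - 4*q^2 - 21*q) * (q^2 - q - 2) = q^5 - 5*q^4 - 19*q^3 + 29*q^2 + 42*q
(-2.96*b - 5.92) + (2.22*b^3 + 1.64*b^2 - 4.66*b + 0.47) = 2.22*b^3 + 1.64*b^2 - 7.62*b - 5.45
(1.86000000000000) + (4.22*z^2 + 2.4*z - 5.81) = 4.22*z^2 + 2.4*z - 3.95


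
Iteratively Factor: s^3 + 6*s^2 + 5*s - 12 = (s + 3)*(s^2 + 3*s - 4) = (s - 1)*(s + 3)*(s + 4)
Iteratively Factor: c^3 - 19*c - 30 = (c - 5)*(c^2 + 5*c + 6) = (c - 5)*(c + 2)*(c + 3)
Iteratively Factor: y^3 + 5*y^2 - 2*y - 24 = (y + 4)*(y^2 + y - 6) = (y - 2)*(y + 4)*(y + 3)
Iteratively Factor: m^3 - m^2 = (m)*(m^2 - m) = m*(m - 1)*(m)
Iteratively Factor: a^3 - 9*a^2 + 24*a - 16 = (a - 4)*(a^2 - 5*a + 4) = (a - 4)^2*(a - 1)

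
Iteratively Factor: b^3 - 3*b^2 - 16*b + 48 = (b - 3)*(b^2 - 16) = (b - 3)*(b + 4)*(b - 4)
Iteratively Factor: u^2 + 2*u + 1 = (u + 1)*(u + 1)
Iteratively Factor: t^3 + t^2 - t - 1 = (t - 1)*(t^2 + 2*t + 1) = (t - 1)*(t + 1)*(t + 1)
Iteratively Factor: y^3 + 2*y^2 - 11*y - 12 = (y + 4)*(y^2 - 2*y - 3) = (y - 3)*(y + 4)*(y + 1)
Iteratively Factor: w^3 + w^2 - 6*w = (w - 2)*(w^2 + 3*w) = (w - 2)*(w + 3)*(w)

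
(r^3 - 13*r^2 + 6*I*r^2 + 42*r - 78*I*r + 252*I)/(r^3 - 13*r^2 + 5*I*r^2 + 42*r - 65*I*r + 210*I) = (r + 6*I)/(r + 5*I)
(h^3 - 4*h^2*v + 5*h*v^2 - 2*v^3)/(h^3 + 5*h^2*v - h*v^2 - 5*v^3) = (h^2 - 3*h*v + 2*v^2)/(h^2 + 6*h*v + 5*v^2)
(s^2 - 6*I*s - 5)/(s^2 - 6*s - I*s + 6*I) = (s - 5*I)/(s - 6)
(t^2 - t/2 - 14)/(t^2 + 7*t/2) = (t - 4)/t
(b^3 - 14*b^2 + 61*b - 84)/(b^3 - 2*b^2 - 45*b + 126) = (b^2 - 11*b + 28)/(b^2 + b - 42)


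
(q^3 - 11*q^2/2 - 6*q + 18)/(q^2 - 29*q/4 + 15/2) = 2*(2*q^2 + q - 6)/(4*q - 5)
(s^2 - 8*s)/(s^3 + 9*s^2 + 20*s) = (s - 8)/(s^2 + 9*s + 20)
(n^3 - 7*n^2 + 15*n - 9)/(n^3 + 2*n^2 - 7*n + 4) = (n^2 - 6*n + 9)/(n^2 + 3*n - 4)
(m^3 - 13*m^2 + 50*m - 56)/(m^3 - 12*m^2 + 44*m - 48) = (m - 7)/(m - 6)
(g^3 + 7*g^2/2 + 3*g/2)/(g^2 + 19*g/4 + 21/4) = 2*g*(2*g + 1)/(4*g + 7)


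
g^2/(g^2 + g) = g/(g + 1)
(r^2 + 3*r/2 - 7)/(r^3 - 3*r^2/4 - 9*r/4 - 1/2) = 2*(2*r + 7)/(4*r^2 + 5*r + 1)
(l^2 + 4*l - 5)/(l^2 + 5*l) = (l - 1)/l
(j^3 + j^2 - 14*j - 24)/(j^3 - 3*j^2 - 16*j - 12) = (j^2 - j - 12)/(j^2 - 5*j - 6)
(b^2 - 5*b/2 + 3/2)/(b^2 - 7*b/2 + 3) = (b - 1)/(b - 2)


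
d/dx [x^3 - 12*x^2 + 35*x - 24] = 3*x^2 - 24*x + 35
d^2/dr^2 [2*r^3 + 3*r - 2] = 12*r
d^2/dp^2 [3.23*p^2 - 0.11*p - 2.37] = 6.46000000000000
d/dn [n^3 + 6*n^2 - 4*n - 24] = 3*n^2 + 12*n - 4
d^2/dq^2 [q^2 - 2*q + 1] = 2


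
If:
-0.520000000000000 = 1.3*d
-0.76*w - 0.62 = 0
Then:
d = -0.40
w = -0.82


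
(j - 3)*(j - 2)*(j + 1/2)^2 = j^4 - 4*j^3 + 5*j^2/4 + 19*j/4 + 3/2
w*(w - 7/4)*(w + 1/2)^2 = w^4 - 3*w^3/4 - 3*w^2/2 - 7*w/16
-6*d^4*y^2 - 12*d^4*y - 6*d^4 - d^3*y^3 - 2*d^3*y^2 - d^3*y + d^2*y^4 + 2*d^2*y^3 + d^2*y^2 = (-3*d + y)*(2*d + y)*(d*y + d)^2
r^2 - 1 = (r - 1)*(r + 1)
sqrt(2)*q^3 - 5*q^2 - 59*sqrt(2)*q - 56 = (q - 7*sqrt(2))*(q + 4*sqrt(2))*(sqrt(2)*q + 1)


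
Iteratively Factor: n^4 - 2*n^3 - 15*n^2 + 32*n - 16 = (n - 4)*(n^3 + 2*n^2 - 7*n + 4) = (n - 4)*(n - 1)*(n^2 + 3*n - 4) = (n - 4)*(n - 1)^2*(n + 4)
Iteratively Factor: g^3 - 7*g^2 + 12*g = (g)*(g^2 - 7*g + 12) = g*(g - 4)*(g - 3)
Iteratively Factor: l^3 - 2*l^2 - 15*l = (l + 3)*(l^2 - 5*l) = l*(l + 3)*(l - 5)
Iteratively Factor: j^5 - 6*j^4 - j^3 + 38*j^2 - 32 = (j - 1)*(j^4 - 5*j^3 - 6*j^2 + 32*j + 32) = (j - 4)*(j - 1)*(j^3 - j^2 - 10*j - 8) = (j - 4)*(j - 1)*(j + 1)*(j^2 - 2*j - 8) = (j - 4)^2*(j - 1)*(j + 1)*(j + 2)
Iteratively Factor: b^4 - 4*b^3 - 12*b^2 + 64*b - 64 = (b - 2)*(b^3 - 2*b^2 - 16*b + 32) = (b - 2)*(b + 4)*(b^2 - 6*b + 8) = (b - 4)*(b - 2)*(b + 4)*(b - 2)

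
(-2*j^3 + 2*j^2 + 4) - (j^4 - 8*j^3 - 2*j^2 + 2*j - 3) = -j^4 + 6*j^3 + 4*j^2 - 2*j + 7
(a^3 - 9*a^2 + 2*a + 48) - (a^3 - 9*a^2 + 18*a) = 48 - 16*a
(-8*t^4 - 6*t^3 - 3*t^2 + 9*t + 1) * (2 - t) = 8*t^5 - 10*t^4 - 9*t^3 - 15*t^2 + 17*t + 2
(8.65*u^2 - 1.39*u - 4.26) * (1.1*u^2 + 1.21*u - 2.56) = 9.515*u^4 + 8.9375*u^3 - 28.5119*u^2 - 1.5962*u + 10.9056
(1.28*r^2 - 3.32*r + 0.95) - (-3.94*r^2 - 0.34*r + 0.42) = 5.22*r^2 - 2.98*r + 0.53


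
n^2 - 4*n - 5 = (n - 5)*(n + 1)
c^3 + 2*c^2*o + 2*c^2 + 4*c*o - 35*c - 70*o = (c - 5)*(c + 7)*(c + 2*o)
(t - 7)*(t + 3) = t^2 - 4*t - 21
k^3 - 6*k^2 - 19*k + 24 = (k - 8)*(k - 1)*(k + 3)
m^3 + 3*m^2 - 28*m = m*(m - 4)*(m + 7)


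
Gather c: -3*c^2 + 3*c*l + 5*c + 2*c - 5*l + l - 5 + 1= -3*c^2 + c*(3*l + 7) - 4*l - 4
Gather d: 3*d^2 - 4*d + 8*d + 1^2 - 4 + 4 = 3*d^2 + 4*d + 1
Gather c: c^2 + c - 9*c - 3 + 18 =c^2 - 8*c + 15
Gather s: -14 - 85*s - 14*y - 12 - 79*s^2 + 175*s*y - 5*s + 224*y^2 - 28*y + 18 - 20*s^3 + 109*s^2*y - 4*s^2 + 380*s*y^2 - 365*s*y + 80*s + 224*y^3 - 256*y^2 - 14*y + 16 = -20*s^3 + s^2*(109*y - 83) + s*(380*y^2 - 190*y - 10) + 224*y^3 - 32*y^2 - 56*y + 8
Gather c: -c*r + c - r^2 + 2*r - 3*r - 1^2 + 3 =c*(1 - r) - r^2 - r + 2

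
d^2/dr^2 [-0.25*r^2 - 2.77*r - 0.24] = -0.500000000000000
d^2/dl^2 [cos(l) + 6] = -cos(l)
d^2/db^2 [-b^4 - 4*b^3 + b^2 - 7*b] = -12*b^2 - 24*b + 2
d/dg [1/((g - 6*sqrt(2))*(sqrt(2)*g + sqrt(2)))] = sqrt(2)*((-g + 6*sqrt(2))*(g + 1) - (g - 6*sqrt(2))^2)/(2*(g + 1)^2*(g - 6*sqrt(2))^3)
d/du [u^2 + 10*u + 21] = 2*u + 10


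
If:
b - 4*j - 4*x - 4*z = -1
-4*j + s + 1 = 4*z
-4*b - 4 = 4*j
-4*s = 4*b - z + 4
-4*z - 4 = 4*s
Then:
No Solution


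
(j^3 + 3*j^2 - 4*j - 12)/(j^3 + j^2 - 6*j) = (j + 2)/j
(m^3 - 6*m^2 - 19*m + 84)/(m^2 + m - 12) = m - 7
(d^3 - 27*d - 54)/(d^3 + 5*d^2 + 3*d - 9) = (d - 6)/(d - 1)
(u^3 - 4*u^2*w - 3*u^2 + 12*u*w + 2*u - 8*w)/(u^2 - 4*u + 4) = (u^2 - 4*u*w - u + 4*w)/(u - 2)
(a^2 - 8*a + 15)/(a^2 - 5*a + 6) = (a - 5)/(a - 2)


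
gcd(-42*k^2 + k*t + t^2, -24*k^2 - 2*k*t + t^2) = -6*k + t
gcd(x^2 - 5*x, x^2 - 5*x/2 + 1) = 1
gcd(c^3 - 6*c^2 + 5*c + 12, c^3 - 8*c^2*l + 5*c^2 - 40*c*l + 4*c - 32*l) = c + 1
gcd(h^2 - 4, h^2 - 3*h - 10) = h + 2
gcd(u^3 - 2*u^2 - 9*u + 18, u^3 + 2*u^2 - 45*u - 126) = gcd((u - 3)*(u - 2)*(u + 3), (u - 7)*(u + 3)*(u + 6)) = u + 3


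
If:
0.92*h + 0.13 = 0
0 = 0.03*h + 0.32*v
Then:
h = -0.14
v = 0.01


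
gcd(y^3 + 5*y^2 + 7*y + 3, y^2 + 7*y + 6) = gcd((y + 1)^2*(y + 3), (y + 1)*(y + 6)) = y + 1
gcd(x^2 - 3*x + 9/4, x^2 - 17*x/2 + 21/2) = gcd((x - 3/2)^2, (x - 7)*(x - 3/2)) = x - 3/2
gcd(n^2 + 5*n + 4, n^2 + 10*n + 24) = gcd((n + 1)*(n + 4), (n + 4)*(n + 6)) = n + 4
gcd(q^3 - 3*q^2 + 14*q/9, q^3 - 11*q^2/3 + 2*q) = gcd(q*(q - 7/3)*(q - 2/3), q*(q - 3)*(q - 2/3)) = q^2 - 2*q/3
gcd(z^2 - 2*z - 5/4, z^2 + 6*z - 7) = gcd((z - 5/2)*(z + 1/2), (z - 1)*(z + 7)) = 1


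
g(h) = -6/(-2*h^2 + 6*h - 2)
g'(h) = -6*(4*h - 6)/(-2*h^2 + 6*h - 2)^2 = 3*(3 - 2*h)/(h^2 - 3*h + 1)^2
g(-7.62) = 0.04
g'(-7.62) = 0.01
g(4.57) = 0.37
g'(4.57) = -0.28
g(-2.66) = 0.19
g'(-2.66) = 0.10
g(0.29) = 14.01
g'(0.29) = 158.38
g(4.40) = 0.42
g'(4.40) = -0.34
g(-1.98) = 0.28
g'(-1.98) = 0.18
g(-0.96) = 0.62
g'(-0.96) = 0.64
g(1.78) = -2.56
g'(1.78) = -1.22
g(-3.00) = 0.16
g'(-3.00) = 0.07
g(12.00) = 0.03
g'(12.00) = -0.00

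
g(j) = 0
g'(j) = 0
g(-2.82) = 0.00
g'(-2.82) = 0.00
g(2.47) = 0.00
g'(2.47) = 0.00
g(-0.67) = 0.00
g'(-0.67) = 0.00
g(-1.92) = 0.00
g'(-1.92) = 0.00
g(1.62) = 0.00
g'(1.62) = 0.00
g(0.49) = 0.00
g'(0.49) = 0.00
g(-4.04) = 0.00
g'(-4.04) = 0.00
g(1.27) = 0.00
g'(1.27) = 0.00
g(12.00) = 0.00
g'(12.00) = 0.00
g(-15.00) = 0.00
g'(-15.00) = 0.00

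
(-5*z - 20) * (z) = -5*z^2 - 20*z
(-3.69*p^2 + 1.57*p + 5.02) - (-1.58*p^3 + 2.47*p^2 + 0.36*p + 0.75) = 1.58*p^3 - 6.16*p^2 + 1.21*p + 4.27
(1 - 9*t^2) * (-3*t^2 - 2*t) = 27*t^4 + 18*t^3 - 3*t^2 - 2*t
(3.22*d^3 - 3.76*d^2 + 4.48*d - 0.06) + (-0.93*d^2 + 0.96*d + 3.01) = 3.22*d^3 - 4.69*d^2 + 5.44*d + 2.95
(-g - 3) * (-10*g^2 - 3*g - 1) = 10*g^3 + 33*g^2 + 10*g + 3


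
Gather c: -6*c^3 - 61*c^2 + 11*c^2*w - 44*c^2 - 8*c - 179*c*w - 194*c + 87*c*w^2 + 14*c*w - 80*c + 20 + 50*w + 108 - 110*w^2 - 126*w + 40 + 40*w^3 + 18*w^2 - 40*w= -6*c^3 + c^2*(11*w - 105) + c*(87*w^2 - 165*w - 282) + 40*w^3 - 92*w^2 - 116*w + 168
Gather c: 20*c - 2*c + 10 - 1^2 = 18*c + 9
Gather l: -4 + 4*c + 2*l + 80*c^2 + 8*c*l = 80*c^2 + 4*c + l*(8*c + 2) - 4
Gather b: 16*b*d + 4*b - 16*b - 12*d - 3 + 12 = b*(16*d - 12) - 12*d + 9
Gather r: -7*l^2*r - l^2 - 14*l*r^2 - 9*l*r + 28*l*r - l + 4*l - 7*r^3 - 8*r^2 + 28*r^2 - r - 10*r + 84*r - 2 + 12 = -l^2 + 3*l - 7*r^3 + r^2*(20 - 14*l) + r*(-7*l^2 + 19*l + 73) + 10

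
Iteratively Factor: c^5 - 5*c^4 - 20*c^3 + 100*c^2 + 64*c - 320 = (c + 4)*(c^4 - 9*c^3 + 16*c^2 + 36*c - 80) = (c - 2)*(c + 4)*(c^3 - 7*c^2 + 2*c + 40) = (c - 2)*(c + 2)*(c + 4)*(c^2 - 9*c + 20) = (c - 4)*(c - 2)*(c + 2)*(c + 4)*(c - 5)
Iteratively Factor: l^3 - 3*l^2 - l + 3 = (l - 1)*(l^2 - 2*l - 3) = (l - 3)*(l - 1)*(l + 1)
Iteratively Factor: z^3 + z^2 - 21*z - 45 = (z - 5)*(z^2 + 6*z + 9) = (z - 5)*(z + 3)*(z + 3)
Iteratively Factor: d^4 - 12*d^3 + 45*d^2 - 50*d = (d - 2)*(d^3 - 10*d^2 + 25*d) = (d - 5)*(d - 2)*(d^2 - 5*d) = d*(d - 5)*(d - 2)*(d - 5)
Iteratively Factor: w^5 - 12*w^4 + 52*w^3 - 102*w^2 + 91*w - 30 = (w - 3)*(w^4 - 9*w^3 + 25*w^2 - 27*w + 10) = (w - 3)*(w - 1)*(w^3 - 8*w^2 + 17*w - 10) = (w - 5)*(w - 3)*(w - 1)*(w^2 - 3*w + 2) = (w - 5)*(w - 3)*(w - 2)*(w - 1)*(w - 1)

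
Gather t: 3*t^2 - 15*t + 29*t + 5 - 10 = 3*t^2 + 14*t - 5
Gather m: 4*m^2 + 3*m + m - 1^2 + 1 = 4*m^2 + 4*m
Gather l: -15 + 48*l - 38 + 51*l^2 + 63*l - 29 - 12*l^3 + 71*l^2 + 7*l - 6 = -12*l^3 + 122*l^2 + 118*l - 88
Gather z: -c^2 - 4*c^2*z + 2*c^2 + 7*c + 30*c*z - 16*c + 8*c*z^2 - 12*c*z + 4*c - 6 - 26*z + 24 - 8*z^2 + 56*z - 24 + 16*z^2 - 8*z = c^2 - 5*c + z^2*(8*c + 8) + z*(-4*c^2 + 18*c + 22) - 6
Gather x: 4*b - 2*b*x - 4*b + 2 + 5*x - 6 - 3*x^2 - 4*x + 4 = -3*x^2 + x*(1 - 2*b)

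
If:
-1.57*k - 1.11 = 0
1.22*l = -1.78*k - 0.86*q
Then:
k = -0.71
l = 1.03153388326198 - 0.704918032786885*q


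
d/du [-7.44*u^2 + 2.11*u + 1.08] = 2.11 - 14.88*u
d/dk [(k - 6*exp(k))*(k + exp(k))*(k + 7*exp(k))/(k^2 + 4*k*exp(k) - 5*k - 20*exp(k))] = (-(k - 6*exp(k))*(k + exp(k))*(k + 7*exp(k))*(4*k*exp(k) + 2*k - 16*exp(k) - 5) + ((k - 6*exp(k))*(k + exp(k))*(7*exp(k) + 1) + (k - 6*exp(k))*(k + 7*exp(k))*(exp(k) + 1) - (k + exp(k))*(k + 7*exp(k))*(6*exp(k) - 1))*(k^2 + 4*k*exp(k) - 5*k - 20*exp(k)))/(k^2 + 4*k*exp(k) - 5*k - 20*exp(k))^2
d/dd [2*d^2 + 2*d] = 4*d + 2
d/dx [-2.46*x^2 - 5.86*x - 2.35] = -4.92*x - 5.86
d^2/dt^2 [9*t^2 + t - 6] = 18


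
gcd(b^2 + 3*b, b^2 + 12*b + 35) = 1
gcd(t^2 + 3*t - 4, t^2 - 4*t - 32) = t + 4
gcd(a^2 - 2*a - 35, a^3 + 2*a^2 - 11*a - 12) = 1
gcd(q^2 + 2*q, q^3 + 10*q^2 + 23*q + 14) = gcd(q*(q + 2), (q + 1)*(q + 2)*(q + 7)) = q + 2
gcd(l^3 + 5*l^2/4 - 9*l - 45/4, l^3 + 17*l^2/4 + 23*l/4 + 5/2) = l + 5/4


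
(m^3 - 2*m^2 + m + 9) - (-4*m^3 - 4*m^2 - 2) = 5*m^3 + 2*m^2 + m + 11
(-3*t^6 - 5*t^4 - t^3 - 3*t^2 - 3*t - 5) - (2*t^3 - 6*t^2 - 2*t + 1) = -3*t^6 - 5*t^4 - 3*t^3 + 3*t^2 - t - 6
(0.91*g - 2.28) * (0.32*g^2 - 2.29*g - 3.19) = 0.2912*g^3 - 2.8135*g^2 + 2.3183*g + 7.2732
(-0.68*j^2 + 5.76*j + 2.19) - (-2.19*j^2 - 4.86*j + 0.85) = 1.51*j^2 + 10.62*j + 1.34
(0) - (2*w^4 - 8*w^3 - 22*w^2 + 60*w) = -2*w^4 + 8*w^3 + 22*w^2 - 60*w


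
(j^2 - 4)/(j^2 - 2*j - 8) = (j - 2)/(j - 4)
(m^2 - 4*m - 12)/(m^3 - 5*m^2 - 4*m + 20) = (m - 6)/(m^2 - 7*m + 10)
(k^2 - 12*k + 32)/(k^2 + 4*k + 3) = (k^2 - 12*k + 32)/(k^2 + 4*k + 3)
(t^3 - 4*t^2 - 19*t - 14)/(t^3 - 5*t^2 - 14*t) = (t + 1)/t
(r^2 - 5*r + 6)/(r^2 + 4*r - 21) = (r - 2)/(r + 7)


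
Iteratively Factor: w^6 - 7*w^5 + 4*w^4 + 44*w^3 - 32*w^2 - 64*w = (w)*(w^5 - 7*w^4 + 4*w^3 + 44*w^2 - 32*w - 64) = w*(w + 1)*(w^4 - 8*w^3 + 12*w^2 + 32*w - 64) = w*(w - 4)*(w + 1)*(w^3 - 4*w^2 - 4*w + 16) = w*(w - 4)*(w + 1)*(w + 2)*(w^2 - 6*w + 8) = w*(w - 4)^2*(w + 1)*(w + 2)*(w - 2)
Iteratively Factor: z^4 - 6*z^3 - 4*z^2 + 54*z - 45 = (z - 5)*(z^3 - z^2 - 9*z + 9) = (z - 5)*(z + 3)*(z^2 - 4*z + 3) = (z - 5)*(z - 1)*(z + 3)*(z - 3)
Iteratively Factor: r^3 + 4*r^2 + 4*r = (r + 2)*(r^2 + 2*r) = (r + 2)^2*(r)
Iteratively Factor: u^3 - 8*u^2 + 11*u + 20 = (u - 4)*(u^2 - 4*u - 5) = (u - 4)*(u + 1)*(u - 5)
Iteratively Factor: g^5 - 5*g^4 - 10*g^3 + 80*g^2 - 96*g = (g + 4)*(g^4 - 9*g^3 + 26*g^2 - 24*g) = (g - 4)*(g + 4)*(g^3 - 5*g^2 + 6*g) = (g - 4)*(g - 2)*(g + 4)*(g^2 - 3*g) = (g - 4)*(g - 3)*(g - 2)*(g + 4)*(g)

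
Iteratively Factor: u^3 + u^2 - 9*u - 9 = (u + 1)*(u^2 - 9) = (u - 3)*(u + 1)*(u + 3)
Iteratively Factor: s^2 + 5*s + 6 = (s + 3)*(s + 2)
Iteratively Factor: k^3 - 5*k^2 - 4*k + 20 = (k + 2)*(k^2 - 7*k + 10) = (k - 5)*(k + 2)*(k - 2)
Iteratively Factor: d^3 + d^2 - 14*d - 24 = (d + 3)*(d^2 - 2*d - 8) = (d - 4)*(d + 3)*(d + 2)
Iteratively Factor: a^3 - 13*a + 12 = (a + 4)*(a^2 - 4*a + 3) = (a - 1)*(a + 4)*(a - 3)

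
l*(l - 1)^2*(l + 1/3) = l^4 - 5*l^3/3 + l^2/3 + l/3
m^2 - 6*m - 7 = (m - 7)*(m + 1)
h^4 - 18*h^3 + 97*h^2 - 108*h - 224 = (h - 8)*(h - 7)*(h - 4)*(h + 1)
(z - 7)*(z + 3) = z^2 - 4*z - 21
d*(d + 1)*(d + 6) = d^3 + 7*d^2 + 6*d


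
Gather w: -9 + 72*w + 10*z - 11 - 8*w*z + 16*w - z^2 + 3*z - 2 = w*(88 - 8*z) - z^2 + 13*z - 22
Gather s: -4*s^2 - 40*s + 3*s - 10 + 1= -4*s^2 - 37*s - 9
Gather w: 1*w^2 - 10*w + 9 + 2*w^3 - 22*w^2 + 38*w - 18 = 2*w^3 - 21*w^2 + 28*w - 9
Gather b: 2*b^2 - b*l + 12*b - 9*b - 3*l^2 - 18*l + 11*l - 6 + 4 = 2*b^2 + b*(3 - l) - 3*l^2 - 7*l - 2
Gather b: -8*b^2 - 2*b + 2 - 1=-8*b^2 - 2*b + 1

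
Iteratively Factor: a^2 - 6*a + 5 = (a - 5)*(a - 1)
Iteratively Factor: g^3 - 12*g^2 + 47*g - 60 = (g - 5)*(g^2 - 7*g + 12) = (g - 5)*(g - 4)*(g - 3)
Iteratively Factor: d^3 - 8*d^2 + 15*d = (d - 3)*(d^2 - 5*d) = d*(d - 3)*(d - 5)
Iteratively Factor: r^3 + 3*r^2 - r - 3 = (r - 1)*(r^2 + 4*r + 3) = (r - 1)*(r + 3)*(r + 1)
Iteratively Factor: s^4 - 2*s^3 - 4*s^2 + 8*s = (s)*(s^3 - 2*s^2 - 4*s + 8) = s*(s - 2)*(s^2 - 4) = s*(s - 2)^2*(s + 2)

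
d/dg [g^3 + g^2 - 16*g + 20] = 3*g^2 + 2*g - 16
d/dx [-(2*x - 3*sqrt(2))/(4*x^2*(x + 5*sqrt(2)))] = (x^2 + sqrt(2)*x/4 - 15)/(x^3*(x^2 + 10*sqrt(2)*x + 50))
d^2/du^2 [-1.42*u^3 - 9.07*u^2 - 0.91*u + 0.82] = -8.52*u - 18.14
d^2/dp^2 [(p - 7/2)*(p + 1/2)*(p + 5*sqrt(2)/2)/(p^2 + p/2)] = -35*sqrt(2)/(2*p^3)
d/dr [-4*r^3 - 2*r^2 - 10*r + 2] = -12*r^2 - 4*r - 10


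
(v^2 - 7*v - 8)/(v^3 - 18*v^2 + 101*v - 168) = (v + 1)/(v^2 - 10*v + 21)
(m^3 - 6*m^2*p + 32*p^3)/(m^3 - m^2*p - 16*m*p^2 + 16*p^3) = (-m^2 + 2*m*p + 8*p^2)/(-m^2 - 3*m*p + 4*p^2)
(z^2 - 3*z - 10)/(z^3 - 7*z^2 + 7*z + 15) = (z + 2)/(z^2 - 2*z - 3)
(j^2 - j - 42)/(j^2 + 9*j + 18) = (j - 7)/(j + 3)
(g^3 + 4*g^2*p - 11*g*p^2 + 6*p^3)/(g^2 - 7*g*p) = (g^3 + 4*g^2*p - 11*g*p^2 + 6*p^3)/(g*(g - 7*p))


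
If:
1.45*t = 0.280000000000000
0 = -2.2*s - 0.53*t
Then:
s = -0.05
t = 0.19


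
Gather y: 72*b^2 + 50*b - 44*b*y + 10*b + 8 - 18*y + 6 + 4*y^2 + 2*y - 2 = 72*b^2 + 60*b + 4*y^2 + y*(-44*b - 16) + 12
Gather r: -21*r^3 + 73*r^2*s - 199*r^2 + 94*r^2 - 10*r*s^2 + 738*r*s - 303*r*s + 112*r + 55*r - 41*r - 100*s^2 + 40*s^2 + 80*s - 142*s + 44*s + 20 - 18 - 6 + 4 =-21*r^3 + r^2*(73*s - 105) + r*(-10*s^2 + 435*s + 126) - 60*s^2 - 18*s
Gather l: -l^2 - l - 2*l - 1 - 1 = -l^2 - 3*l - 2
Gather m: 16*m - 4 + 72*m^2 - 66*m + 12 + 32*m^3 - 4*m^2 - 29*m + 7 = 32*m^3 + 68*m^2 - 79*m + 15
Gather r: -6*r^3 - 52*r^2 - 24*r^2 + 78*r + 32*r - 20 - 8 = -6*r^3 - 76*r^2 + 110*r - 28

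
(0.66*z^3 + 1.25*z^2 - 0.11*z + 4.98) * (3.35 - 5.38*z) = -3.5508*z^4 - 4.514*z^3 + 4.7793*z^2 - 27.1609*z + 16.683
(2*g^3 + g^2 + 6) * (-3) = -6*g^3 - 3*g^2 - 18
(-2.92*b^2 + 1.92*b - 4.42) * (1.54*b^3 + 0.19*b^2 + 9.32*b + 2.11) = -4.4968*b^5 + 2.402*b^4 - 33.6564*b^3 + 10.8934*b^2 - 37.1432*b - 9.3262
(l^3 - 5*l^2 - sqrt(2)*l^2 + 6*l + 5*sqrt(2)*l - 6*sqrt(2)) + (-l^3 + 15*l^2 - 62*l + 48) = -sqrt(2)*l^2 + 10*l^2 - 56*l + 5*sqrt(2)*l - 6*sqrt(2) + 48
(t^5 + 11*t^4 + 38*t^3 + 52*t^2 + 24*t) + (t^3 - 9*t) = t^5 + 11*t^4 + 39*t^3 + 52*t^2 + 15*t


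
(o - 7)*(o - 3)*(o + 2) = o^3 - 8*o^2 + o + 42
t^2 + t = t*(t + 1)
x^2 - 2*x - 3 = (x - 3)*(x + 1)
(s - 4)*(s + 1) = s^2 - 3*s - 4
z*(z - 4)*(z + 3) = z^3 - z^2 - 12*z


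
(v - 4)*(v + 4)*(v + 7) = v^3 + 7*v^2 - 16*v - 112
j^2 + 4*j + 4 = (j + 2)^2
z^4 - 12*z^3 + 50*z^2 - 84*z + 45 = (z - 5)*(z - 3)^2*(z - 1)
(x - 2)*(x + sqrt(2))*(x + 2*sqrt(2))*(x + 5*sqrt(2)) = x^4 - 2*x^3 + 8*sqrt(2)*x^3 - 16*sqrt(2)*x^2 + 34*x^2 - 68*x + 20*sqrt(2)*x - 40*sqrt(2)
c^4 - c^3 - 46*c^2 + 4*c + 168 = (c - 7)*(c - 2)*(c + 2)*(c + 6)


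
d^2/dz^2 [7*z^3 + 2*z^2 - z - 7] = 42*z + 4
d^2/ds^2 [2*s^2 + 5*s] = 4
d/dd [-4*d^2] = -8*d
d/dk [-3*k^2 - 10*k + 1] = -6*k - 10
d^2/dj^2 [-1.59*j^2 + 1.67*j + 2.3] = -3.18000000000000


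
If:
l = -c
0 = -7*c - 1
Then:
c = -1/7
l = 1/7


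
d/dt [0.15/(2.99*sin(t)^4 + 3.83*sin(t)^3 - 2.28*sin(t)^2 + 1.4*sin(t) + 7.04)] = (-1.794*sin(t)^3 - 1.7235*sin(t)^2 + 0.684*sin(t) - 0.21)*cos(t)/(2.99*sin(t)^4 + 3.83*sin(t)^3 - 2.28*sin(t)^2 + 1.4*sin(t) + 7.04)^2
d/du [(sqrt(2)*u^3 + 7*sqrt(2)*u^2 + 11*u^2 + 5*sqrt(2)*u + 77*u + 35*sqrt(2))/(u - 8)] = (2*sqrt(2)*u^3 - 17*sqrt(2)*u^2 + 11*u^2 - 176*u - 112*sqrt(2)*u - 616 - 75*sqrt(2))/(u^2 - 16*u + 64)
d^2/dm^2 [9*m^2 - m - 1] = 18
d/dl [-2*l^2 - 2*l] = -4*l - 2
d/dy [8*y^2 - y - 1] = 16*y - 1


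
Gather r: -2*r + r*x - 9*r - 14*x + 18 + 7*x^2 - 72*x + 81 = r*(x - 11) + 7*x^2 - 86*x + 99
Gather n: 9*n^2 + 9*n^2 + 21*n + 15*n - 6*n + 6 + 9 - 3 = 18*n^2 + 30*n + 12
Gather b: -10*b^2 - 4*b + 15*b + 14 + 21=-10*b^2 + 11*b + 35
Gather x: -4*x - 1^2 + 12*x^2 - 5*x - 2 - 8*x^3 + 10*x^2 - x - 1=-8*x^3 + 22*x^2 - 10*x - 4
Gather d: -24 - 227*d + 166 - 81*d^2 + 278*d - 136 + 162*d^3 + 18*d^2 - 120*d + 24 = 162*d^3 - 63*d^2 - 69*d + 30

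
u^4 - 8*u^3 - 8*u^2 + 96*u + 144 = (u - 6)^2*(u + 2)^2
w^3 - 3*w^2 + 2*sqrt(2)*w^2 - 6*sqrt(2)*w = w*(w - 3)*(w + 2*sqrt(2))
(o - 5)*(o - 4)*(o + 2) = o^3 - 7*o^2 + 2*o + 40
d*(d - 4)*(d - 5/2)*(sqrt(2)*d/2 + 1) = sqrt(2)*d^4/2 - 13*sqrt(2)*d^3/4 + d^3 - 13*d^2/2 + 5*sqrt(2)*d^2 + 10*d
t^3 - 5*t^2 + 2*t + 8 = (t - 4)*(t - 2)*(t + 1)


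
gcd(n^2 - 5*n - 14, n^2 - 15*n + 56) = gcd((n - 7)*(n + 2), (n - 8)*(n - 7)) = n - 7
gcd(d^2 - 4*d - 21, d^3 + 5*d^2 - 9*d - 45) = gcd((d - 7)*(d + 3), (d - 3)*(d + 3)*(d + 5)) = d + 3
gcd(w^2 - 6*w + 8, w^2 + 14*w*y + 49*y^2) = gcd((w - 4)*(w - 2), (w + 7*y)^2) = 1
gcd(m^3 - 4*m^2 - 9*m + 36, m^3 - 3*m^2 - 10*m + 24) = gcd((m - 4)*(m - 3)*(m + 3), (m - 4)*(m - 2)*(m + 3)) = m^2 - m - 12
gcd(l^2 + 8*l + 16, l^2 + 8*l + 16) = l^2 + 8*l + 16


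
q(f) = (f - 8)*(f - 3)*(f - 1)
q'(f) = (f - 8)*(f - 3) + (f - 8)*(f - 1) + (f - 3)*(f - 1)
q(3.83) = -9.79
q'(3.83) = -12.91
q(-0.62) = -50.55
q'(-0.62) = 51.03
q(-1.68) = -121.41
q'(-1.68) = 83.79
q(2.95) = 0.49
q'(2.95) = -9.69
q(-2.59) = -212.52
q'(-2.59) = 117.28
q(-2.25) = -174.89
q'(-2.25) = 104.19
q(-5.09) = -644.92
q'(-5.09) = 234.88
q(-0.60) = -49.54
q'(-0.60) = 50.48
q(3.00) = 0.00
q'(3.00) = -10.00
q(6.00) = -30.00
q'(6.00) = -1.00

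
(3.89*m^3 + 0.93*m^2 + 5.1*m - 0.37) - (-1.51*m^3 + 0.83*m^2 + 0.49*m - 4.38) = 5.4*m^3 + 0.1*m^2 + 4.61*m + 4.01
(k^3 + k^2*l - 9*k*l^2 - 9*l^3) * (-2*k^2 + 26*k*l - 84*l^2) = -2*k^5 + 24*k^4*l - 40*k^3*l^2 - 300*k^2*l^3 + 522*k*l^4 + 756*l^5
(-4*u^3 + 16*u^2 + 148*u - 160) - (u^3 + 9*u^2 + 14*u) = -5*u^3 + 7*u^2 + 134*u - 160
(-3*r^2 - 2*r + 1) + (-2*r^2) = -5*r^2 - 2*r + 1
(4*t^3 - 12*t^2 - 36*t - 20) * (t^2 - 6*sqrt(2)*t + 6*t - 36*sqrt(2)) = 4*t^5 - 24*sqrt(2)*t^4 + 12*t^4 - 108*t^3 - 72*sqrt(2)*t^3 - 236*t^2 + 648*sqrt(2)*t^2 - 120*t + 1416*sqrt(2)*t + 720*sqrt(2)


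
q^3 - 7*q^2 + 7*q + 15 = (q - 5)*(q - 3)*(q + 1)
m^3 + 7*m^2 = m^2*(m + 7)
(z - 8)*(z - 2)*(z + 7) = z^3 - 3*z^2 - 54*z + 112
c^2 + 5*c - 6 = (c - 1)*(c + 6)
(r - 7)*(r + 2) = r^2 - 5*r - 14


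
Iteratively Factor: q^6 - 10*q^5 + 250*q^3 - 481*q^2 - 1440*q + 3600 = (q - 4)*(q^5 - 6*q^4 - 24*q^3 + 154*q^2 + 135*q - 900) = (q - 4)*(q + 4)*(q^4 - 10*q^3 + 16*q^2 + 90*q - 225) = (q - 5)*(q - 4)*(q + 4)*(q^3 - 5*q^2 - 9*q + 45) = (q - 5)^2*(q - 4)*(q + 4)*(q^2 - 9) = (q - 5)^2*(q - 4)*(q - 3)*(q + 4)*(q + 3)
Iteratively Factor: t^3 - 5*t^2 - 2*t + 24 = (t - 3)*(t^2 - 2*t - 8) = (t - 3)*(t + 2)*(t - 4)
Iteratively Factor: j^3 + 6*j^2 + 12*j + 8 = (j + 2)*(j^2 + 4*j + 4) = (j + 2)^2*(j + 2)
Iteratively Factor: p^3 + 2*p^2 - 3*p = (p + 3)*(p^2 - p) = p*(p + 3)*(p - 1)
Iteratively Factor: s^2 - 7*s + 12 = (s - 3)*(s - 4)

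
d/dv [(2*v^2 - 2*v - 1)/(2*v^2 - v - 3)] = (2*v^2 - 8*v + 5)/(4*v^4 - 4*v^3 - 11*v^2 + 6*v + 9)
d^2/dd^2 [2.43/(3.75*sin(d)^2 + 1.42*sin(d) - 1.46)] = (-136.6875*sin(d)^4 - 38.81925*sin(d)^3 + 146.914398*sin(d)^2 + 72.600624*sin(d) + 36.408204)/(3.75*sin(d)^2 + 1.42*sin(d) - 1.46)^3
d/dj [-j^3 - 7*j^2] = j*(-3*j - 14)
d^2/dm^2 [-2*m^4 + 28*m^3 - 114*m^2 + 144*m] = -24*m^2 + 168*m - 228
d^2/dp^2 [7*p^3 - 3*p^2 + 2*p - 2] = 42*p - 6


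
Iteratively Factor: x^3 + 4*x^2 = (x)*(x^2 + 4*x) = x^2*(x + 4)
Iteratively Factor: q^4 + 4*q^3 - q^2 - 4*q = (q + 4)*(q^3 - q) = q*(q + 4)*(q^2 - 1) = q*(q - 1)*(q + 4)*(q + 1)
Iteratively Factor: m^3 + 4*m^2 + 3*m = (m + 3)*(m^2 + m) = m*(m + 3)*(m + 1)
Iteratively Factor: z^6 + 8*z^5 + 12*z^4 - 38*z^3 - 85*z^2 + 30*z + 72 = (z + 3)*(z^5 + 5*z^4 - 3*z^3 - 29*z^2 + 2*z + 24) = (z + 3)^2*(z^4 + 2*z^3 - 9*z^2 - 2*z + 8) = (z + 3)^2*(z + 4)*(z^3 - 2*z^2 - z + 2) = (z - 1)*(z + 3)^2*(z + 4)*(z^2 - z - 2) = (z - 1)*(z + 1)*(z + 3)^2*(z + 4)*(z - 2)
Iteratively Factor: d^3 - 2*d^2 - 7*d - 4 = (d + 1)*(d^2 - 3*d - 4) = (d + 1)^2*(d - 4)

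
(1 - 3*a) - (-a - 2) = 3 - 2*a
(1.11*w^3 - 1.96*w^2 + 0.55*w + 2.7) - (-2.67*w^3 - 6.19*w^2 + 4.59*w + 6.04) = 3.78*w^3 + 4.23*w^2 - 4.04*w - 3.34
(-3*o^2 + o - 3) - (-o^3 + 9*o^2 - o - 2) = o^3 - 12*o^2 + 2*o - 1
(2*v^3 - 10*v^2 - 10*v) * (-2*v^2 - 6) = -4*v^5 + 20*v^4 + 8*v^3 + 60*v^2 + 60*v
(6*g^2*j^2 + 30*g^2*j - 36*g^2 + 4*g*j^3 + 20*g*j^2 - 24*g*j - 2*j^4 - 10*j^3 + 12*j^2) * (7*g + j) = 42*g^3*j^2 + 210*g^3*j - 252*g^3 + 34*g^2*j^3 + 170*g^2*j^2 - 204*g^2*j - 10*g*j^4 - 50*g*j^3 + 60*g*j^2 - 2*j^5 - 10*j^4 + 12*j^3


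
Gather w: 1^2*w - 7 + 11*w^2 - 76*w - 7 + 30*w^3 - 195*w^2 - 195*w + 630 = 30*w^3 - 184*w^2 - 270*w + 616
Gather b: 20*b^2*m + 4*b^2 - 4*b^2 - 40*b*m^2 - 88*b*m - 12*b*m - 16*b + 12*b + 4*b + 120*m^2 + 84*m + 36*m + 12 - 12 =20*b^2*m + b*(-40*m^2 - 100*m) + 120*m^2 + 120*m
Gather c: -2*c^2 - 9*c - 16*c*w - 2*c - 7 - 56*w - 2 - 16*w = -2*c^2 + c*(-16*w - 11) - 72*w - 9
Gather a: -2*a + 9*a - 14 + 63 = 7*a + 49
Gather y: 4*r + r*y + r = r*y + 5*r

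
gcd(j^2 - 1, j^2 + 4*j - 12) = 1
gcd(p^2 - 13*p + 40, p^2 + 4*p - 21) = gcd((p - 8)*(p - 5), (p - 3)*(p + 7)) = 1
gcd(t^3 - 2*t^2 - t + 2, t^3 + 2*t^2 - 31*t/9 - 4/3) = 1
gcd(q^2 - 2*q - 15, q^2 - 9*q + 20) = q - 5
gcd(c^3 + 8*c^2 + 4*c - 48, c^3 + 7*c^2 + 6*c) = c + 6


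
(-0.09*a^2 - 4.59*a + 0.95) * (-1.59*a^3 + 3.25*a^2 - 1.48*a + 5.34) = 0.1431*a^5 + 7.0056*a^4 - 16.2948*a^3 + 9.4001*a^2 - 25.9166*a + 5.073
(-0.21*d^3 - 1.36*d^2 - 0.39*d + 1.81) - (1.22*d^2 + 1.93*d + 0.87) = -0.21*d^3 - 2.58*d^2 - 2.32*d + 0.94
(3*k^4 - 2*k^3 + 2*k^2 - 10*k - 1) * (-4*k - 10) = -12*k^5 - 22*k^4 + 12*k^3 + 20*k^2 + 104*k + 10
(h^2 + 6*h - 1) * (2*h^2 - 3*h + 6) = 2*h^4 + 9*h^3 - 14*h^2 + 39*h - 6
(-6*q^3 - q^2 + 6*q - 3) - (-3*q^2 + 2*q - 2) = -6*q^3 + 2*q^2 + 4*q - 1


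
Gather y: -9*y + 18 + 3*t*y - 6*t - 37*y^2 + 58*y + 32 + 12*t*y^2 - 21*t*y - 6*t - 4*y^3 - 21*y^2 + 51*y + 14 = -12*t - 4*y^3 + y^2*(12*t - 58) + y*(100 - 18*t) + 64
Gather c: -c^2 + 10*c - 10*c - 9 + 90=81 - c^2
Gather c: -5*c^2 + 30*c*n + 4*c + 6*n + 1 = -5*c^2 + c*(30*n + 4) + 6*n + 1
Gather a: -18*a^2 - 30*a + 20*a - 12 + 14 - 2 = -18*a^2 - 10*a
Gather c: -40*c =-40*c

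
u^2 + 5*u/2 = u*(u + 5/2)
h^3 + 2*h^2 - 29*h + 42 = (h - 3)*(h - 2)*(h + 7)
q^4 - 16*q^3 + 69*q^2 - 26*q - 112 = (q - 8)*(q - 7)*(q - 2)*(q + 1)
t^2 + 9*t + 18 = (t + 3)*(t + 6)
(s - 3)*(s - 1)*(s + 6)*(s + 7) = s^4 + 9*s^3 - 7*s^2 - 129*s + 126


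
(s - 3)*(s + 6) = s^2 + 3*s - 18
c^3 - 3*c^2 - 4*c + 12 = (c - 3)*(c - 2)*(c + 2)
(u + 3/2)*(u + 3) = u^2 + 9*u/2 + 9/2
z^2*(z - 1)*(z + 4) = z^4 + 3*z^3 - 4*z^2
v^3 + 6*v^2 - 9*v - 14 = (v - 2)*(v + 1)*(v + 7)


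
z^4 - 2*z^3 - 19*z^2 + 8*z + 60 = (z - 5)*(z - 2)*(z + 2)*(z + 3)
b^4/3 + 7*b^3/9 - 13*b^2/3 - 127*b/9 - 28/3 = (b/3 + 1)*(b - 4)*(b + 1)*(b + 7/3)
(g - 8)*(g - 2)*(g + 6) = g^3 - 4*g^2 - 44*g + 96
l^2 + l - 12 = (l - 3)*(l + 4)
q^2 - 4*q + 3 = (q - 3)*(q - 1)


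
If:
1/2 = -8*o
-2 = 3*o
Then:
No Solution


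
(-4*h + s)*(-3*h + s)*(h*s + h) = 12*h^3*s + 12*h^3 - 7*h^2*s^2 - 7*h^2*s + h*s^3 + h*s^2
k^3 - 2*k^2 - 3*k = k*(k - 3)*(k + 1)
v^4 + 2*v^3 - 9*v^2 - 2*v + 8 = (v - 2)*(v - 1)*(v + 1)*(v + 4)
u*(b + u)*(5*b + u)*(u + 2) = 5*b^2*u^2 + 10*b^2*u + 6*b*u^3 + 12*b*u^2 + u^4 + 2*u^3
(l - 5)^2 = l^2 - 10*l + 25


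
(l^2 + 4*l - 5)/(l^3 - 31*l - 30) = (l - 1)/(l^2 - 5*l - 6)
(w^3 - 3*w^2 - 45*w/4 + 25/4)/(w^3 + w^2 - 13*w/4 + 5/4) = (w - 5)/(w - 1)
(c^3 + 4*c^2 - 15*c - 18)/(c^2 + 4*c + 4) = (c^3 + 4*c^2 - 15*c - 18)/(c^2 + 4*c + 4)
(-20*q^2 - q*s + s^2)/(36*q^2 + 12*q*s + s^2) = (-20*q^2 - q*s + s^2)/(36*q^2 + 12*q*s + s^2)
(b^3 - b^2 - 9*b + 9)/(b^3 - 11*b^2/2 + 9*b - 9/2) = 2*(b + 3)/(2*b - 3)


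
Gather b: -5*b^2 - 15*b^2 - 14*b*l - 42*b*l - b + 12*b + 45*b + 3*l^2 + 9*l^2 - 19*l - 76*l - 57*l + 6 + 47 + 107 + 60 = -20*b^2 + b*(56 - 56*l) + 12*l^2 - 152*l + 220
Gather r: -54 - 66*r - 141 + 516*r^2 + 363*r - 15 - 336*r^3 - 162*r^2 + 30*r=-336*r^3 + 354*r^2 + 327*r - 210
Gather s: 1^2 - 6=-5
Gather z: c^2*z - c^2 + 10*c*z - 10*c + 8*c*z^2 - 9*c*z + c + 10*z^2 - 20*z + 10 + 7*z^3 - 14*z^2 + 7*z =-c^2 - 9*c + 7*z^3 + z^2*(8*c - 4) + z*(c^2 + c - 13) + 10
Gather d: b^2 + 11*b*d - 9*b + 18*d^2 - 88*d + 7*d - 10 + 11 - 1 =b^2 - 9*b + 18*d^2 + d*(11*b - 81)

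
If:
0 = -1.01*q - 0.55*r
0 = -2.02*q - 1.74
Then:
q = -0.86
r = 1.58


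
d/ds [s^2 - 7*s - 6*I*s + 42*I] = 2*s - 7 - 6*I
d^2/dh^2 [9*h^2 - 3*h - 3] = 18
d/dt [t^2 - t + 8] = 2*t - 1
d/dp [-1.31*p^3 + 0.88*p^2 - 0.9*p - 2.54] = -3.93*p^2 + 1.76*p - 0.9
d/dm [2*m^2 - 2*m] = 4*m - 2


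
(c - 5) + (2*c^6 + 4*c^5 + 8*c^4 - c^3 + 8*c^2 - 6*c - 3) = 2*c^6 + 4*c^5 + 8*c^4 - c^3 + 8*c^2 - 5*c - 8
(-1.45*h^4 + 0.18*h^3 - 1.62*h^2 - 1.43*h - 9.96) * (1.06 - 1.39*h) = 2.0155*h^5 - 1.7872*h^4 + 2.4426*h^3 + 0.2705*h^2 + 12.3286*h - 10.5576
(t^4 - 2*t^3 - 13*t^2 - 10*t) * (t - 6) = t^5 - 8*t^4 - t^3 + 68*t^2 + 60*t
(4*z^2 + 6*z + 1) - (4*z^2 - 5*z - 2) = 11*z + 3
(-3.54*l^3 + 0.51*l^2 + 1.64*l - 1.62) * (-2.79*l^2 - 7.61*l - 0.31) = 9.8766*l^5 + 25.5165*l^4 - 7.3593*l^3 - 8.1187*l^2 + 11.8198*l + 0.5022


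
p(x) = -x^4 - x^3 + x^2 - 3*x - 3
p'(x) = -4*x^3 - 3*x^2 + 2*x - 3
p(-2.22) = -4.76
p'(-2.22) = 21.54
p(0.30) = -3.85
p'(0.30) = -2.78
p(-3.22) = -57.09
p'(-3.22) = 93.00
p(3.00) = -111.00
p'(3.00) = -132.00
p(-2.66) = -19.19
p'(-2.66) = 45.74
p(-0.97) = 0.88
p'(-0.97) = -4.11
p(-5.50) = -704.94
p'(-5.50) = 560.75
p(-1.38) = 2.05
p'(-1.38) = -0.96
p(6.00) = -1497.00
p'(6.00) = -963.00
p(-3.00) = -39.00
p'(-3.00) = 72.00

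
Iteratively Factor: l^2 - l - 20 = (l + 4)*(l - 5)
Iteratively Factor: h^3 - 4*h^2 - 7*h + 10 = (h - 1)*(h^2 - 3*h - 10) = (h - 1)*(h + 2)*(h - 5)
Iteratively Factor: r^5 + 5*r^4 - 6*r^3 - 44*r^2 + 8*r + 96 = (r + 3)*(r^4 + 2*r^3 - 12*r^2 - 8*r + 32) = (r + 2)*(r + 3)*(r^3 - 12*r + 16) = (r - 2)*(r + 2)*(r + 3)*(r^2 + 2*r - 8) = (r - 2)*(r + 2)*(r + 3)*(r + 4)*(r - 2)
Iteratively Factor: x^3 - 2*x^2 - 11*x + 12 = (x - 1)*(x^2 - x - 12) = (x - 1)*(x + 3)*(x - 4)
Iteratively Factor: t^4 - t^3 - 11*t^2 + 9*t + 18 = (t - 3)*(t^3 + 2*t^2 - 5*t - 6) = (t - 3)*(t + 1)*(t^2 + t - 6) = (t - 3)*(t + 1)*(t + 3)*(t - 2)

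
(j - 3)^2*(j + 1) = j^3 - 5*j^2 + 3*j + 9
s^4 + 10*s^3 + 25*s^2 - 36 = (s - 1)*(s + 2)*(s + 3)*(s + 6)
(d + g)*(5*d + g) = 5*d^2 + 6*d*g + g^2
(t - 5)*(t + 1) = t^2 - 4*t - 5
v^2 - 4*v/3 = v*(v - 4/3)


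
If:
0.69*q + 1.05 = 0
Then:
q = -1.52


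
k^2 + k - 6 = (k - 2)*(k + 3)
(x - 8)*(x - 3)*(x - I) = x^3 - 11*x^2 - I*x^2 + 24*x + 11*I*x - 24*I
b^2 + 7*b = b*(b + 7)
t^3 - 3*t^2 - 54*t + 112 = (t - 8)*(t - 2)*(t + 7)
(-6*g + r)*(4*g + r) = -24*g^2 - 2*g*r + r^2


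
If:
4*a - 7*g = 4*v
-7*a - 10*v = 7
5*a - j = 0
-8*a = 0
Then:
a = 0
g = 2/5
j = 0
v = -7/10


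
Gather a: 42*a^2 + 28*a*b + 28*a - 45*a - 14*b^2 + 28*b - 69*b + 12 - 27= 42*a^2 + a*(28*b - 17) - 14*b^2 - 41*b - 15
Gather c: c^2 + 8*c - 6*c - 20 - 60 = c^2 + 2*c - 80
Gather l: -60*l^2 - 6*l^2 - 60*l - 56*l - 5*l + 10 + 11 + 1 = -66*l^2 - 121*l + 22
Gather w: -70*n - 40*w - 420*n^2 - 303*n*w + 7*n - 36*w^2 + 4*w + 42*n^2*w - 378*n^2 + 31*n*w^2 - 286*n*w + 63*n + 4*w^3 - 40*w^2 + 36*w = -798*n^2 + 4*w^3 + w^2*(31*n - 76) + w*(42*n^2 - 589*n)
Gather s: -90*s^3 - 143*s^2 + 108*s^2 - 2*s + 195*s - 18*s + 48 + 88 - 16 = -90*s^3 - 35*s^2 + 175*s + 120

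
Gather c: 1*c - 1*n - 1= c - n - 1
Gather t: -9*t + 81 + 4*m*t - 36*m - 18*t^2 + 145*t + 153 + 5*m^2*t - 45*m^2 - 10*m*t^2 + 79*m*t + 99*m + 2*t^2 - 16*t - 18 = -45*m^2 + 63*m + t^2*(-10*m - 16) + t*(5*m^2 + 83*m + 120) + 216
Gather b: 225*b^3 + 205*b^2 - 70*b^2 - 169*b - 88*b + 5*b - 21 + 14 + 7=225*b^3 + 135*b^2 - 252*b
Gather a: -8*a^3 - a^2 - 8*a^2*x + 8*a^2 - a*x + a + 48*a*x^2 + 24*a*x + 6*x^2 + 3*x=-8*a^3 + a^2*(7 - 8*x) + a*(48*x^2 + 23*x + 1) + 6*x^2 + 3*x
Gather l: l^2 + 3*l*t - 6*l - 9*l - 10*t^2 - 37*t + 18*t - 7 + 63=l^2 + l*(3*t - 15) - 10*t^2 - 19*t + 56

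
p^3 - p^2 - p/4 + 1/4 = (p - 1)*(p - 1/2)*(p + 1/2)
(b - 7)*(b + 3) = b^2 - 4*b - 21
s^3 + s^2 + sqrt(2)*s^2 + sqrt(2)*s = s*(s + 1)*(s + sqrt(2))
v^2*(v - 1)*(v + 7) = v^4 + 6*v^3 - 7*v^2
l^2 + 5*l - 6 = (l - 1)*(l + 6)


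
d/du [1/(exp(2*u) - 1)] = -1/(2*sinh(u)^2)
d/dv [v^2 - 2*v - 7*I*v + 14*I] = 2*v - 2 - 7*I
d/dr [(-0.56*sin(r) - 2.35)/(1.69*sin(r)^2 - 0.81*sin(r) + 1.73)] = (0.9464*sin(r)^2 + 7.943*sin(r) - 2.8723)*cos(r)/(2.8561*sin(r)^4 - 2.7378*sin(r)^3 + 6.5035*sin(r)^2 - 2.8026*sin(r) + 2.9929)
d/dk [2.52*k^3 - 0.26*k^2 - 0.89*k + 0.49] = 7.56*k^2 - 0.52*k - 0.89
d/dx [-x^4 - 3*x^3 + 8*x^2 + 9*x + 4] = -4*x^3 - 9*x^2 + 16*x + 9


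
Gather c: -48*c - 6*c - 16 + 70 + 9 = 63 - 54*c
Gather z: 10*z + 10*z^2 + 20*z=10*z^2 + 30*z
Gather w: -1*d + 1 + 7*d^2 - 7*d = 7*d^2 - 8*d + 1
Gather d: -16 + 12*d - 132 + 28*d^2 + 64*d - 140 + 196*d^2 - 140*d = 224*d^2 - 64*d - 288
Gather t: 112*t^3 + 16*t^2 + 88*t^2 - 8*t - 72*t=112*t^3 + 104*t^2 - 80*t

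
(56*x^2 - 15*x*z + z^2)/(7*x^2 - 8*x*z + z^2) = (8*x - z)/(x - z)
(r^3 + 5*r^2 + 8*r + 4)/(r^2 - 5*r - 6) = (r^2 + 4*r + 4)/(r - 6)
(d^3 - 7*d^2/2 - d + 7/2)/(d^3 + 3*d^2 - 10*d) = (d^3 - 7*d^2/2 - d + 7/2)/(d*(d^2 + 3*d - 10))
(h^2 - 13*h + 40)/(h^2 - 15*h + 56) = (h - 5)/(h - 7)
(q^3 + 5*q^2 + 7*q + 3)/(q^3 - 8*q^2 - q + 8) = (q^2 + 4*q + 3)/(q^2 - 9*q + 8)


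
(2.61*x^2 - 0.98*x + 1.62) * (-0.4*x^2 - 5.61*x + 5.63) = -1.044*x^4 - 14.2501*x^3 + 19.5441*x^2 - 14.6056*x + 9.1206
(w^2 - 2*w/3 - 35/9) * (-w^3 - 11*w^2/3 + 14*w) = -w^5 - 3*w^4 + 61*w^3/3 + 133*w^2/27 - 490*w/9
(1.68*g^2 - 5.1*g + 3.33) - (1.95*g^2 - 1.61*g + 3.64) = -0.27*g^2 - 3.49*g - 0.31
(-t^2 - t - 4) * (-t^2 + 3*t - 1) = t^4 - 2*t^3 + 2*t^2 - 11*t + 4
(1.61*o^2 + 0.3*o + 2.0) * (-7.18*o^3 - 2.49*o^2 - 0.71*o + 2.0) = -11.5598*o^5 - 6.1629*o^4 - 16.2501*o^3 - 1.973*o^2 - 0.82*o + 4.0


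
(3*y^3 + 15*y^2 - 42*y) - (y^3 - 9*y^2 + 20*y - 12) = 2*y^3 + 24*y^2 - 62*y + 12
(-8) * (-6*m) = 48*m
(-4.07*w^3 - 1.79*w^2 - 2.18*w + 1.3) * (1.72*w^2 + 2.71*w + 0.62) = -7.0004*w^5 - 14.1085*w^4 - 11.1239*w^3 - 4.7816*w^2 + 2.1714*w + 0.806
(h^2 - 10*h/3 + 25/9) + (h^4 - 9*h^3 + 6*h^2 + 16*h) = h^4 - 9*h^3 + 7*h^2 + 38*h/3 + 25/9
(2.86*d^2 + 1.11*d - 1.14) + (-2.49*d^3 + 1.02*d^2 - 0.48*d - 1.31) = -2.49*d^3 + 3.88*d^2 + 0.63*d - 2.45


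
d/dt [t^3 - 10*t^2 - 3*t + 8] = 3*t^2 - 20*t - 3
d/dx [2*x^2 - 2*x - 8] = 4*x - 2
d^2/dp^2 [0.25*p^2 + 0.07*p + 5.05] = 0.500000000000000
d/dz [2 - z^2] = -2*z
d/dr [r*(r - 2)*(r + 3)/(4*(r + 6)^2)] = (r^3 + 18*r^2 + 18*r - 36)/(4*(r^3 + 18*r^2 + 108*r + 216))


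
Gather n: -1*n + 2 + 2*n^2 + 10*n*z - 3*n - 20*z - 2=2*n^2 + n*(10*z - 4) - 20*z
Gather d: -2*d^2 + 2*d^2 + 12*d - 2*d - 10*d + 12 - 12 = 0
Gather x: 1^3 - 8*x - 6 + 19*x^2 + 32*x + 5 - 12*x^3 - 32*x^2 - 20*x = -12*x^3 - 13*x^2 + 4*x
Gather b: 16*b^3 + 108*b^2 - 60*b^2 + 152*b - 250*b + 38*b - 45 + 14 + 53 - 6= 16*b^3 + 48*b^2 - 60*b + 16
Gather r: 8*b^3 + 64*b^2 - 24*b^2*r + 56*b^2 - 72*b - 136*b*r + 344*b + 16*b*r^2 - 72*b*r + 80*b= 8*b^3 + 120*b^2 + 16*b*r^2 + 352*b + r*(-24*b^2 - 208*b)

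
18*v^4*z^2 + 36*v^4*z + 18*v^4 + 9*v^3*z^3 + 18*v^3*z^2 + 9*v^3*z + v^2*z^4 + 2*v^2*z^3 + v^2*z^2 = (3*v + z)*(6*v + z)*(v*z + v)^2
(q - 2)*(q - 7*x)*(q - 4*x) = q^3 - 11*q^2*x - 2*q^2 + 28*q*x^2 + 22*q*x - 56*x^2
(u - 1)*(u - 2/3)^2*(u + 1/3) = u^4 - 2*u^3 + u^2 + 4*u/27 - 4/27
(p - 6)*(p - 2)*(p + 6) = p^3 - 2*p^2 - 36*p + 72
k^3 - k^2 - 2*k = k*(k - 2)*(k + 1)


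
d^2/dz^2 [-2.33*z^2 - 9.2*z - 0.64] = -4.66000000000000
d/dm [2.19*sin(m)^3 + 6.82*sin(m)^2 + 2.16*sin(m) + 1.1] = (6.57*sin(m)^2 + 13.64*sin(m) + 2.16)*cos(m)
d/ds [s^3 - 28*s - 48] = 3*s^2 - 28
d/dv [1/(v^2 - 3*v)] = (3 - 2*v)/(v^2*(v - 3)^2)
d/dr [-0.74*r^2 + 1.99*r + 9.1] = 1.99 - 1.48*r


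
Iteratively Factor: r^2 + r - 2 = (r - 1)*(r + 2)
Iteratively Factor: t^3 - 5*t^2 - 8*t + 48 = (t + 3)*(t^2 - 8*t + 16) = (t - 4)*(t + 3)*(t - 4)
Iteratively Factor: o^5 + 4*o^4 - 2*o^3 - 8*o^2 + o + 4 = (o - 1)*(o^4 + 5*o^3 + 3*o^2 - 5*o - 4) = (o - 1)*(o + 4)*(o^3 + o^2 - o - 1) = (o - 1)^2*(o + 4)*(o^2 + 2*o + 1) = (o - 1)^2*(o + 1)*(o + 4)*(o + 1)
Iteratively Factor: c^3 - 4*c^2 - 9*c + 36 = (c - 4)*(c^2 - 9) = (c - 4)*(c + 3)*(c - 3)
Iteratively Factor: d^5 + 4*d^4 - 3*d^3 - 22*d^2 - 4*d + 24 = (d + 2)*(d^4 + 2*d^3 - 7*d^2 - 8*d + 12) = (d + 2)*(d + 3)*(d^3 - d^2 - 4*d + 4) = (d - 2)*(d + 2)*(d + 3)*(d^2 + d - 2) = (d - 2)*(d + 2)^2*(d + 3)*(d - 1)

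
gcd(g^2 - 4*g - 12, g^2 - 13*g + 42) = g - 6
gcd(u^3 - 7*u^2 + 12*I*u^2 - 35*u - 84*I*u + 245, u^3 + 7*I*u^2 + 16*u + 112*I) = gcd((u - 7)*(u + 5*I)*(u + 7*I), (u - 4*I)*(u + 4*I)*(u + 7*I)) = u + 7*I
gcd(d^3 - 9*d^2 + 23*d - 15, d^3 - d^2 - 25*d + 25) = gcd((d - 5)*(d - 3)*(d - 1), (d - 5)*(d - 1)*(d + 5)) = d^2 - 6*d + 5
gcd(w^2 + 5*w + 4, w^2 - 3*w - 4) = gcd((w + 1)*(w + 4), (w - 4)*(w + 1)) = w + 1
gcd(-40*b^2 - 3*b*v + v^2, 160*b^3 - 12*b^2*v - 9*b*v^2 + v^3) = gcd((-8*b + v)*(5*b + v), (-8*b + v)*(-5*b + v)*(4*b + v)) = -8*b + v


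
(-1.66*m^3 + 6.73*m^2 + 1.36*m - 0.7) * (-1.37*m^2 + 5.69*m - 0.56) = 2.2742*m^5 - 18.6655*m^4 + 37.3601*m^3 + 4.9286*m^2 - 4.7446*m + 0.392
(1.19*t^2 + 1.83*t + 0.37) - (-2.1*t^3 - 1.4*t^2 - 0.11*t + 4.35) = 2.1*t^3 + 2.59*t^2 + 1.94*t - 3.98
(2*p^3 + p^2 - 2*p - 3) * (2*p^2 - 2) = 4*p^5 + 2*p^4 - 8*p^3 - 8*p^2 + 4*p + 6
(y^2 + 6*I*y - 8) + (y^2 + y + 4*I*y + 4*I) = 2*y^2 + y + 10*I*y - 8 + 4*I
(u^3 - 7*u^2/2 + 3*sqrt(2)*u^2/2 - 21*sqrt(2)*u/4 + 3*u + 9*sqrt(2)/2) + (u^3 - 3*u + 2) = 2*u^3 - 7*u^2/2 + 3*sqrt(2)*u^2/2 - 21*sqrt(2)*u/4 + 2 + 9*sqrt(2)/2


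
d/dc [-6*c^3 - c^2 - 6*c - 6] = -18*c^2 - 2*c - 6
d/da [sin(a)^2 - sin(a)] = sin(2*a) - cos(a)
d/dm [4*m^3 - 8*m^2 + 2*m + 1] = 12*m^2 - 16*m + 2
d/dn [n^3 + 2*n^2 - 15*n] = 3*n^2 + 4*n - 15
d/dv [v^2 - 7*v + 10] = 2*v - 7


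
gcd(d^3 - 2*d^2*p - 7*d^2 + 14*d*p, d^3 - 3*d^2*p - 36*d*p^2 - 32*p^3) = 1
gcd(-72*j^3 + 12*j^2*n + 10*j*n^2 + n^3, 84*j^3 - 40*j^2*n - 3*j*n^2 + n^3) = 12*j^2 - 4*j*n - n^2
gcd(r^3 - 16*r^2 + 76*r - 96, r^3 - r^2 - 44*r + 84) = r^2 - 8*r + 12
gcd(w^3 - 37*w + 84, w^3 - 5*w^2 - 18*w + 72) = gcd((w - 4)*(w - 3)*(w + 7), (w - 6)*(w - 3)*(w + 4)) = w - 3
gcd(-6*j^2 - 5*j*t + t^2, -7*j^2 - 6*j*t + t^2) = j + t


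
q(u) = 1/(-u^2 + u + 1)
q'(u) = (2*u - 1)/(-u^2 + u + 1)^2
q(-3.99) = -0.05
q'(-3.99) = -0.03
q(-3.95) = -0.05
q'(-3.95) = -0.03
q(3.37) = -0.14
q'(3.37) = 0.12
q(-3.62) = -0.06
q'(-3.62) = -0.03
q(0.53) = 0.80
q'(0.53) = 0.04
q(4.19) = -0.08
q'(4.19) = 0.05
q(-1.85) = -0.23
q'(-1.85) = -0.26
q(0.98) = 0.98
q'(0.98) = 0.92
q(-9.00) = -0.01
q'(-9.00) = 0.00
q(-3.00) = -0.09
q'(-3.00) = -0.06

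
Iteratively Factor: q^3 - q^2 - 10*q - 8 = (q + 2)*(q^2 - 3*q - 4) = (q + 1)*(q + 2)*(q - 4)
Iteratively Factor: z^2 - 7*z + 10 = (z - 2)*(z - 5)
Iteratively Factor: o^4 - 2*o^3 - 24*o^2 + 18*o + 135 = (o - 5)*(o^3 + 3*o^2 - 9*o - 27) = (o - 5)*(o - 3)*(o^2 + 6*o + 9) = (o - 5)*(o - 3)*(o + 3)*(o + 3)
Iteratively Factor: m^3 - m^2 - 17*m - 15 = (m - 5)*(m^2 + 4*m + 3) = (m - 5)*(m + 3)*(m + 1)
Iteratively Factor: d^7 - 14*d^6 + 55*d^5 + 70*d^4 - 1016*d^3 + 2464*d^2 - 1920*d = (d - 4)*(d^6 - 10*d^5 + 15*d^4 + 130*d^3 - 496*d^2 + 480*d) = (d - 4)*(d - 3)*(d^5 - 7*d^4 - 6*d^3 + 112*d^2 - 160*d) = d*(d - 4)*(d - 3)*(d^4 - 7*d^3 - 6*d^2 + 112*d - 160) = d*(d - 4)^2*(d - 3)*(d^3 - 3*d^2 - 18*d + 40) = d*(d - 4)^2*(d - 3)*(d - 2)*(d^2 - d - 20) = d*(d - 5)*(d - 4)^2*(d - 3)*(d - 2)*(d + 4)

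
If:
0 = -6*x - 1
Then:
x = -1/6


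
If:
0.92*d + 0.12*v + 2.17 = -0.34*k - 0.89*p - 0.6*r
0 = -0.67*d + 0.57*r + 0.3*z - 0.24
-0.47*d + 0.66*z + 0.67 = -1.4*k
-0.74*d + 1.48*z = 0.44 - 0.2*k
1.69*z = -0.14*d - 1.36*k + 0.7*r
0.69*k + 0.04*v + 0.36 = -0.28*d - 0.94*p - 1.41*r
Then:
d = 0.86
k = -0.57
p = -0.79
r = 1.01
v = -22.27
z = 0.80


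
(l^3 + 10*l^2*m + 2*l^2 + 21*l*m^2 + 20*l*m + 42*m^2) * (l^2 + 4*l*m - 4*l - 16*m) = l^5 + 14*l^4*m - 2*l^4 + 61*l^3*m^2 - 28*l^3*m - 8*l^3 + 84*l^2*m^3 - 122*l^2*m^2 - 112*l^2*m - 168*l*m^3 - 488*l*m^2 - 672*m^3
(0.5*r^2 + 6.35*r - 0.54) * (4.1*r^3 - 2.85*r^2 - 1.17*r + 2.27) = 2.05*r^5 + 24.61*r^4 - 20.8965*r^3 - 4.7555*r^2 + 15.0463*r - 1.2258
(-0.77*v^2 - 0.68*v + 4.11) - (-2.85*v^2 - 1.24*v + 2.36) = 2.08*v^2 + 0.56*v + 1.75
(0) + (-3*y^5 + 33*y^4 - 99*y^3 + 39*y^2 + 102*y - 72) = -3*y^5 + 33*y^4 - 99*y^3 + 39*y^2 + 102*y - 72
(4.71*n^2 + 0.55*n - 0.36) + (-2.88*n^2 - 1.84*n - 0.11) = 1.83*n^2 - 1.29*n - 0.47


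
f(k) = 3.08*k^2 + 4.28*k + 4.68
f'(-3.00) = -14.20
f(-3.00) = 19.56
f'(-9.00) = -51.16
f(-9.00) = 215.64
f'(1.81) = 15.43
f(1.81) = 22.52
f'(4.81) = 33.91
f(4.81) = 96.53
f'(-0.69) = 0.03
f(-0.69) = 3.19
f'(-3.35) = -16.36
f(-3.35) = 24.91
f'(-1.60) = -5.58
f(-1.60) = 5.72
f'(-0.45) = 1.51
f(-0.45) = 3.38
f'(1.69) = 14.69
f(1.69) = 20.71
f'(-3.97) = -20.18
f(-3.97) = 36.23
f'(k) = 6.16*k + 4.28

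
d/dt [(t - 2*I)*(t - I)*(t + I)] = 3*t^2 - 4*I*t + 1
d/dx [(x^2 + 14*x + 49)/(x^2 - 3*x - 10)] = (-17*x^2 - 118*x + 7)/(x^4 - 6*x^3 - 11*x^2 + 60*x + 100)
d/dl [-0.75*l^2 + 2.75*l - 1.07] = 2.75 - 1.5*l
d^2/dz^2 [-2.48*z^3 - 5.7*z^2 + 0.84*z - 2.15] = -14.88*z - 11.4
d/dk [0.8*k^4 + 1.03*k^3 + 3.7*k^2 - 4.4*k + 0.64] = 3.2*k^3 + 3.09*k^2 + 7.4*k - 4.4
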